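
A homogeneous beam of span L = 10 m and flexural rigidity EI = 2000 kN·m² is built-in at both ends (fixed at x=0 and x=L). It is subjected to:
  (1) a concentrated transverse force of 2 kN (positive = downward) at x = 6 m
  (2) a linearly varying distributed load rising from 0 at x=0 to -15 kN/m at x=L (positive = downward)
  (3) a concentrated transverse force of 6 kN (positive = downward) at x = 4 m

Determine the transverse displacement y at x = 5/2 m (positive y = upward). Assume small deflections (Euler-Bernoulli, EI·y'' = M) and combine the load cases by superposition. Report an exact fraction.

y(5/2) = 23911/614400 m

Load 1 — point force P=2 kN at a=6 m (b=L-a=4):
  y_1 = -Pb²x²(3aL-(3a+b)x)/(6L³EI)  [x≤a] = -2·4²·(5/2)²·(3·6·10-(3·6+4)·(5/2))/(6·10³·2000) = -1/480 m
Load 2 — triangular load w₀=-15 kN/m (0→w₀ over full span):
  y_2 = -w₀x²(L-x)²(x+2L)/(120LEI) = -(-15)·(5/2)²·(10-(5/2))²·((5/2)+2·10)/(120·10·2000) = 405/8192 m
Load 3 — point force P=6 kN at a=4 m (b=L-a=6):
  y_3 = -Pb²x²(3aL-(3a+b)x)/(6L³EI)  [x≤a] = -6·6²·(5/2)²·(3·4·10-(3·4+6)·(5/2))/(6·10³·2000) = -27/3200 m
Superposition: y = Σ y_i = 23911/614400 m ≈ 0.038918 m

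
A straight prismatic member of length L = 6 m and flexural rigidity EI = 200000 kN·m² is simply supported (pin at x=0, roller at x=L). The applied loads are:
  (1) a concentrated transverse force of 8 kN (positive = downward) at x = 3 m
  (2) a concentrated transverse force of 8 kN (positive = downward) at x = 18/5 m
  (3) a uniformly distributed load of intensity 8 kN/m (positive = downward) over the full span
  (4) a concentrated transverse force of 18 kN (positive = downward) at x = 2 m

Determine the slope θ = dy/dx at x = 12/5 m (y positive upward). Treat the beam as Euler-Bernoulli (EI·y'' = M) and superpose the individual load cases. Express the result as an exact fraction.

Load 1 — point force P=8 kN at a=3 m (b=L-a=3):
  θ_1 = -Pb(L²-b²-3x²)/(6LEI)  [x≤a] = -8·3·(6²-3²-3·(12/5)²)/(6·6·200000) = -81/2500000 rad
Load 2 — point force P=8 kN at a=18/5 m (b=L-a=12/5):
  θ_2 = -Pb(L²-b²-3x²)/(6LEI)  [x≤a] = -8·(12/5)·(6²-(12/5)²-3·(12/5)²)/(6·6·200000) = -27/781250 rad
Load 3 — uniform load w=8 kN/m over full span:
  θ_3 = -w(L³-6Lx²+4x³)/(24EI) = -8·(6³-6·6·(12/5)²+4·(12/5)³)/(24·200000) = -333/3125000 rad
Load 4 — point force P=18 kN at a=2 m (b=L-a=4):
  θ_4 = -Pa(2L²-6Lx+3x²+a²)/(6LEI)  [x>a] = -18·2·(2·6²-6·6·(12/5)+3·(12/5)²+2²)/(6·6·200000) = -43/1250000 rad
Superposition: θ = Σ θ_i = -2599/12500000 rad ≈ -0.000208 rad

θ(12/5) = -2599/12500000 rad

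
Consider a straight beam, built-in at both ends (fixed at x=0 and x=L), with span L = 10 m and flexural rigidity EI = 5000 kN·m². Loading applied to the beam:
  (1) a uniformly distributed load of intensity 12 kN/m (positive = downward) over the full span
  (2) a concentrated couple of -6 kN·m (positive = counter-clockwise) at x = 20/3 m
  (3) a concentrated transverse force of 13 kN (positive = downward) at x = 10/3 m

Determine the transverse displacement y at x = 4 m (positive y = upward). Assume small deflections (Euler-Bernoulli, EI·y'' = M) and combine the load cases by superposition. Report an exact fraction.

Load 1 — uniform load w=12 kN/m over full span:
  y_1 = -wx²(L-x)²/(24EI) = -12·4²·(10-4)²/(24·5000) = -36/625 m
Load 2 — applied couple M₀=-6 kN·m at a=20/3 m (b=L-a=10/3):
  y_2 = (R_Ax³/6 - M_Ax²/2)/EI  [x≤a] with R_A=-4/5, M_A=-2 = ((-4/5)·4³/6 - (-2)·4²/2)/5000 = 14/9375 m
Load 3 — point force P=13 kN at a=10/3 m (b=L-a=20/3):
  y_3 = -Pa²(L-x)²(3bL-(3b+a)(L-x))/(6L³EI)  [x>a] = -13·(10/3)²·(10-4)²·(3·(20/3)·10-(3·(20/3)+(10/3))·(10-4))/(6·10³·5000) = -13/1250 m
Superposition: y = Σ y_i = -1247/18750 m ≈ -0.066507 m

y(4) = -1247/18750 m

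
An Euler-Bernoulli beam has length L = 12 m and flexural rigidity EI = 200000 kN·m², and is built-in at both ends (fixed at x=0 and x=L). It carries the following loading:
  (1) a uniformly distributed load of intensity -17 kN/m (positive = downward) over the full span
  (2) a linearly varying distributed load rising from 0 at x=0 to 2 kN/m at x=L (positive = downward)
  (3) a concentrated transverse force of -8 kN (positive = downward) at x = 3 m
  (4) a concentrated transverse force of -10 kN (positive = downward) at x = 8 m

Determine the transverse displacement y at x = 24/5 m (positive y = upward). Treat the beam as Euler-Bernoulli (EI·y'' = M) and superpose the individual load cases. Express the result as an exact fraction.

y(24/5) = 10450153/2343750000 m

Load 1 — uniform load w=-17 kN/m over full span:
  y_1 = -wx²(L-x)²/(24EI) = -(-17)·(24/5)²·(12-(24/5))²/(24·200000) = 8262/1953125 m
Load 2 — triangular load w₀=2 kN/m (0→w₀ over full span):
  y_2 = -w₀x²(L-x)²(x+2L)/(120LEI) = -2·(24/5)²·(12-(24/5))²·((24/5)+2·12)/(120·12·200000) = -11664/48828125 m
Load 3 — point force P=-8 kN at a=3 m (b=L-a=9):
  y_3 = -Pa²(L-x)²(3bL-(3b+a)(L-x))/(6L³EI)  [x>a] = -(-8)·3²·(12-(24/5))²·(3·9·12-(3·9+3)·(12-(24/5)))/(6·12³·200000) = 243/1250000 m
Load 4 — point force P=-10 kN at a=8 m (b=L-a=4):
  y_4 = -Pb²x²(3aL-(3a+b)x)/(6L³EI)  [x≤a] = -(-10)·4²·(24/5)²·(3·8·12-(3·8+4)·(24/5))/(6·12³·200000) = 64/234375 m
Superposition: y = Σ y_i = 10450153/2343750000 m ≈ 0.004459 m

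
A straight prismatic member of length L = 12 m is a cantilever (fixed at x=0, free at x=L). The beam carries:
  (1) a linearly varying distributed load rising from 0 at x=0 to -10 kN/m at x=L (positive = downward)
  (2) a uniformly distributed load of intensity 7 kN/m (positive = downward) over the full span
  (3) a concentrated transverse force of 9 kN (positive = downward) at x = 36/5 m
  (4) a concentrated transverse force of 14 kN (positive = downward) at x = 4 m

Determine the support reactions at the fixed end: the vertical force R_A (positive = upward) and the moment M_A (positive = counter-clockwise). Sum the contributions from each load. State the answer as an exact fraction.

Load 1 — triangular load w₀=-10 kN/m (0→w₀ over full span):
  R_A = w₀L/2 = (-10)·12/2 = -60 kN
  M_A = w₀L²/3 = (-10)·12²/3 = -480 kN·m
Load 2 — uniform load w=7 kN/m over full span:
  R_A = wL = 7·12 = 84 kN
  M_A = wL²/2 = 7·12²/2 = 504 kN·m
Load 3 — point force P=9 kN at a=36/5 m (b=L-a=24/5):
  R_A = P = 9 kN
  M_A = Pa = 9·(36/5) = 324/5 kN·m
Load 4 — point force P=14 kN at a=4 m (b=L-a=8):
  R_A = P = 14 kN
  M_A = Pa = 14·4 = 56 kN·m
Superposition: R_A = 47 kN, M_A = 724/5 kN·m

R_A = 47 kN, M_A = 724/5 kN·m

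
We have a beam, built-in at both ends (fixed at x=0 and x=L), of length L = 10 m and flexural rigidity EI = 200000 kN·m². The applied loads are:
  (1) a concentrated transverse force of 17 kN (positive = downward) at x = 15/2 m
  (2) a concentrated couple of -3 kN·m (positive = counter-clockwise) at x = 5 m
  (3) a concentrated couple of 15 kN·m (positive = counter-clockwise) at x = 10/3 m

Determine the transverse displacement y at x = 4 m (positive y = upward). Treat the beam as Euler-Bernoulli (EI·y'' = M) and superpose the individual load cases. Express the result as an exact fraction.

y(4) = -973/12000000 m

Load 1 — point force P=17 kN at a=15/2 m (b=L-a=5/2):
  y_1 = -Pb²x²(3aL-(3a+b)x)/(6L³EI)  [x≤a] = -17·(5/2)²·4²·(3·(15/2)·10-(3·(15/2)+(5/2))·4)/(6·10³·200000) = -17/96000 m
Load 2 — applied couple M₀=-3 kN·m at a=5 m (b=L-a=5):
  y_2 = (R_Ax³/6 - M_Ax²/2)/EI  [x≤a] with R_A=-9/20, M_A=-3/4 = ((-9/20)·4³/6 - (-3/4)·4²/2)/200000 = 3/500000 m
Load 3 — applied couple M₀=15 kN·m at a=10/3 m (b=L-a=20/3):
  y_3 = (R_Ax³/6 - M_Ax²/2 - M₀(x-a)²/2)/EI  [x>a] with R_A=2, M_A=0 = (2·4³/6 - 0·4²/2 - 15·(4-(10/3))²/2)/200000 = 9/100000 m
Superposition: y = Σ y_i = -973/12000000 m ≈ -0.000081 m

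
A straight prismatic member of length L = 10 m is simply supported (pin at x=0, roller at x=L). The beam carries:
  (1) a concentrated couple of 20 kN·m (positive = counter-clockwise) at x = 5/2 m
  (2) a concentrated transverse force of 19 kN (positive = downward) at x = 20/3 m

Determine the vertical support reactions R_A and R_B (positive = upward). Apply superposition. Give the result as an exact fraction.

R_A = 25/3 kN, R_B = 32/3 kN

Load 1 — applied couple M₀=20 kN·m at a=5/2 m (b=L-a=15/2):
  R_A = M₀/L = 20/10 = 2 kN
  R_B = -M₀/L = -20/10 = -2 kN
Load 2 — point force P=19 kN at a=20/3 m (b=L-a=10/3):
  R_A = Pb/L = 19·(10/3)/10 = 19/3 kN
  R_B = Pa/L = 19·(20/3)/10 = 38/3 kN
Superposition: R_A = 25/3 kN, R_B = 32/3 kN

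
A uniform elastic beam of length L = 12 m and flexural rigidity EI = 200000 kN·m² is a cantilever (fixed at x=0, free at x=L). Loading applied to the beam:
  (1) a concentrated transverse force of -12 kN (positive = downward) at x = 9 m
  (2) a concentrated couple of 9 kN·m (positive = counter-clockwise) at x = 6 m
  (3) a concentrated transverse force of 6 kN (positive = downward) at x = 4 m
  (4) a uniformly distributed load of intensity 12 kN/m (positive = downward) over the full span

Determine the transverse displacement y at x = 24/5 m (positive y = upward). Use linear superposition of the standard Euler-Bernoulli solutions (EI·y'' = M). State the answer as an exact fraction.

Load 1 — point force P=-12 kN at a=9 m (b=L-a=3):
  y_1 = -Px²(3a-x)/(6EI)  [x≤a] = -(-12)·(24/5)²·(3·9-(24/5))/(6·200000) = 1998/390625 m
Load 2 — applied couple M₀=9 kN·m at a=6 m (b=L-a=6):
  y_2 = M₀x²/(2EI)  [x≤a] = 9·(24/5)²/(2·200000) = 81/156250 m
Load 3 — point force P=6 kN at a=4 m (b=L-a=8):
  y_3 = -Pa²(3x-a)/(6EI)  [x>a] = -6·4²·(3·(24/5)-4)/(6·200000) = -13/15625 m
Load 4 — uniform load w=12 kN/m over full span:
  y_4 = -wx²(x²-4Lx+6L²)/(24EI) = -12·(24/5)²·((24/5)²-4·12·(24/5)+6·12²)/(24·200000) = -73872/1953125 m
Superposition: y = Σ y_i = -128989/3906250 m ≈ -0.033021 m

y(24/5) = -128989/3906250 m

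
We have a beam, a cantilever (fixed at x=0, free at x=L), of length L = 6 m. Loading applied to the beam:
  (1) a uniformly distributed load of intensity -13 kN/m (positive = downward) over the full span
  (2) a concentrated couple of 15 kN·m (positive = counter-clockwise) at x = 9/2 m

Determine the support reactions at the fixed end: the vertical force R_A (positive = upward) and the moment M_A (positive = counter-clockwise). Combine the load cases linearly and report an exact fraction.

Load 1 — uniform load w=-13 kN/m over full span:
  R_A = wL = (-13)·6 = -78 kN
  M_A = wL²/2 = (-13)·6²/2 = -234 kN·m
Load 2 — applied couple M₀=15 kN·m at a=9/2 m (b=L-a=3/2):
  R_A = 0 kN
  M_A = -M₀ = -15 kN·m
Superposition: R_A = -78 kN, M_A = -249 kN·m

R_A = -78 kN, M_A = -249 kN·m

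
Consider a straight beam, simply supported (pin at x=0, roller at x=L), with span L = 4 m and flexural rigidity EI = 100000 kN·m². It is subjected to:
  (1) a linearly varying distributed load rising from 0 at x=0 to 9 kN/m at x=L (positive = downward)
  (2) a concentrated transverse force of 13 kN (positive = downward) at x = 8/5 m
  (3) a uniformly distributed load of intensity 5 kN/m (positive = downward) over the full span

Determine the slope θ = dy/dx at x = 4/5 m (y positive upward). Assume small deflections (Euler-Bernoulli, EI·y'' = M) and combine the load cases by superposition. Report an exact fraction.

θ(4/5) = -1199/3906250 rad

Load 1 — triangular load w₀=9 kN/m (0→w₀ over full span):
  θ_1 = -w₀(7L⁴-30L²x²+15x⁴)/(360LEI) = -9·(7·4⁴-30·4²·(4/5)²+15·(4/5)⁴)/(360·4·100000) = -182/1953125 rad
Load 2 — point force P=13 kN at a=8/5 m (b=L-a=12/5):
  θ_2 = -Pb(L²-b²-3x²)/(6LEI)  [x≤a] = -13·(12/5)·(4²-(12/5)²-3·(4/5)²)/(6·4·100000) = -169/1562500 rad
Load 3 — uniform load w=5 kN/m over full span:
  θ_3 = -w(L³-6Lx²+4x³)/(24EI) = -5·(4³-6·4·(4/5)²+4·(4/5)³)/(24·100000) = -33/312500 rad
Superposition: θ = Σ θ_i = -1199/3906250 rad ≈ -0.000307 rad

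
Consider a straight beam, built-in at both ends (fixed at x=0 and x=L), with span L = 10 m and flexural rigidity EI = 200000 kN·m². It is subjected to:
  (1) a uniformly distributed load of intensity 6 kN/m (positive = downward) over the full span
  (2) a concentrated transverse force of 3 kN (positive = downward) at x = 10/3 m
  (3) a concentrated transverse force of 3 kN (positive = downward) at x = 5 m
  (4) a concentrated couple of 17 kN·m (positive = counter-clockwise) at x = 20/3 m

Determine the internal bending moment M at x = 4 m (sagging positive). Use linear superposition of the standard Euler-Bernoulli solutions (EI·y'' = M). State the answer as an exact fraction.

M(4) = 5417/180 kN·m

Load 1 — uniform load w=6 kN/m over full span:
  M_1 = wLx/2 - wL²/12 - wx²/2 = 6·10·4/2 - 6·10²/12 - 6·4²/2 = 22 kN·m
Load 2 — point force P=3 kN at a=10/3 m (b=L-a=20/3):
  M_2 = Pa²(a+3b)(L-x)/L³ - Pa²b/L²  [x>a] = 3·(10/3)²·((10/3)+3·(20/3))·(10-4)/10³ - 3·(10/3)²·(20/3)/10² = 22/9 kN·m
Load 3 — point force P=3 kN at a=5 m (b=L-a=5):
  M_3 = Pb²(3a+b)x/L³ - Pab²/L²  [x≤a] = 3·5²·(3·5+5)·4/10³ - 3·5·5²/10² = 9/4 kN·m
Load 4 — applied couple M₀=17 kN·m at a=20/3 m (b=L-a=10/3):
  M_4 = R_Ax - M_A  [x≤a] with R_A=34/15, M_A=17/3 = (34/15)·4 - (17/3) = 17/5 kN·m
Superposition: M = Σ M_i = 5417/180 kN·m ≈ 30.094444 kN·m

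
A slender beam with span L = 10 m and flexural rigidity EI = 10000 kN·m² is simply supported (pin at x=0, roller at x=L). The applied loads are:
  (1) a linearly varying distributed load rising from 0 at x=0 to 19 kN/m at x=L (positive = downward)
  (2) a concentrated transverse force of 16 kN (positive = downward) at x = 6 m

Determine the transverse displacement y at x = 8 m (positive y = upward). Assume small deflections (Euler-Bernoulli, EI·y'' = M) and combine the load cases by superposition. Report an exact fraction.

y(8) = -3013/31250 m

Load 1 — triangular load w₀=19 kN/m (0→w₀ over full span):
  y_1 = -w₀x(7L⁴-10L²x²+3x⁴)/(360LEI) = -19·8·(7·10⁴-10·10²·8²+3·8⁴)/(360·10·10000) = -2413/31250 m
Load 2 — point force P=16 kN at a=6 m (b=L-a=4):
  y_2 = -Pa(L-x)(2Lx-a²-x²)/(6LEI)  [x>a] = -16·6·(10-8)·(2·10·8-6²-8²)/(6·10·10000) = -12/625 m
Superposition: y = Σ y_i = -3013/31250 m ≈ -0.096416 m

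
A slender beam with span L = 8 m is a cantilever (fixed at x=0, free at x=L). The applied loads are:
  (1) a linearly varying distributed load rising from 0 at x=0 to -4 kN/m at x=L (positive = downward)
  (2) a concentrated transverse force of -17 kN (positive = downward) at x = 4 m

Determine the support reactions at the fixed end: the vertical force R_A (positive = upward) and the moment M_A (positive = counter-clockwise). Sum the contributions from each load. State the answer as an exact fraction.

Load 1 — triangular load w₀=-4 kN/m (0→w₀ over full span):
  R_A = w₀L/2 = (-4)·8/2 = -16 kN
  M_A = w₀L²/3 = (-4)·8²/3 = -256/3 kN·m
Load 2 — point force P=-17 kN at a=4 m (b=L-a=4):
  R_A = P = (-17) = -17 kN
  M_A = Pa = (-17)·4 = -68 kN·m
Superposition: R_A = -33 kN, M_A = -460/3 kN·m

R_A = -33 kN, M_A = -460/3 kN·m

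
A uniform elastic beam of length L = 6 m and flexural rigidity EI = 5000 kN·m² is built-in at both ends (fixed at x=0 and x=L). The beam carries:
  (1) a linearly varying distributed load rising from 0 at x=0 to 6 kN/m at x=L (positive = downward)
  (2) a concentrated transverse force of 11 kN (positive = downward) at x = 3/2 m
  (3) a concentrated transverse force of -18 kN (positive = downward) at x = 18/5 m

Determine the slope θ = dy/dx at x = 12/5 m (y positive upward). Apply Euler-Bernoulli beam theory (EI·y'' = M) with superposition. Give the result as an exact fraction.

Load 1 — triangular load w₀=6 kN/m (0→w₀ over full span):
  θ_1 = -w₀(2x(L-x)(L-2x)(x+2L)+x²(L-x)²)/(120LEI) = -6·(2·(12/5)·(6-(12/5))·(6-2·(12/5))·((12/5)+2·6)+(12/5)²·(6-(12/5))²)/(120·6·5000) = -243/390625 rad
Load 2 — point force P=11 kN at a=3/2 m (b=L-a=9/2):
  θ_2 = Pa²(L-x)(2bL-(3b+a)(L-x))/(2L³EI)  [x>a] = 11·(3/2)²·(6-(12/5))·(2·(9/2)·6-(3·(9/2)+(3/2))·(6-(12/5)))/(2·6³·5000) = 0 rad
Load 3 — point force P=-18 kN at a=18/5 m (b=L-a=12/5):
  θ_3 = -Pb²x(2aL-(3a+b)x)/(2L³EI)  [x≤a] = -(-18)·(12/5)²·(12/5)·(2·(18/5)·6-(3·(18/5)+(12/5))·(12/5))/(2·6³·5000) = 2592/1953125 rad
Superposition: θ = Σ θ_i = 1377/1953125 rad ≈ 0.000705 rad

θ(12/5) = 1377/1953125 rad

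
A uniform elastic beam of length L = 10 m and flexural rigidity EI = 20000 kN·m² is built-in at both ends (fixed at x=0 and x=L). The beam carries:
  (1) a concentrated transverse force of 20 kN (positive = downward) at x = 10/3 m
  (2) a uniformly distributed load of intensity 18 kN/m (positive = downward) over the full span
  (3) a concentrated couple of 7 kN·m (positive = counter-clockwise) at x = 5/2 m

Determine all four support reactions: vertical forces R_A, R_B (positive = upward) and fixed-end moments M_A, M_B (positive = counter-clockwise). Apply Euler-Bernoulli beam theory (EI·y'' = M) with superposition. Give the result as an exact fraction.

Load 1 — point force P=20 kN at a=10/3 m (b=L-a=20/3):
  R_A = Pb²(3a+b)/L³ = 20·(20/3)²·(3·(10/3)+(20/3))/10³ = 400/27 kN
  M_A = Pab²/L² = 20·(10/3)·(20/3)²/10² = 800/27 kN·m
  R_B = Pa²(a+3b)/L³ = 20·(10/3)²·((10/3)+3·(20/3))/10³ = 140/27 kN
  M_B = -Pa²b/L² = -20·(10/3)²·(20/3)/10² = -400/27 kN·m
Load 2 — uniform load w=18 kN/m over full span:
  R_A = wL/2 = 18·10/2 = 90 kN
  M_A = wL²/12 = 18·10²/12 = 150 kN·m
  R_B = wL/2 = 18·10/2 = 90 kN
  M_B = -wL²/12 = -18·10²/12 = -150 kN·m
Load 3 — applied couple M₀=7 kN·m at a=5/2 m (b=L-a=15/2):
  R_A = 6M₀ab/L³ = 6·7·(5/2)·(15/2)/10³ = 63/80 kN
  M_A = M₀b(2a-b)/L² = 7·(15/2)·(2·(5/2)-(15/2))/10² = -21/16 kN·m
  R_B = -6M₀ab/L³ = -6·7·(5/2)·(15/2)/10³ = -63/80 kN
  M_B = M₀a(2b-a)/L² = 7·(5/2)·(2·(15/2)-(5/2))/10² = 35/16 kN·m
Superposition: R_A = 228101/2160 kN, M_A = 77033/432 kN·m, R_B = 203899/2160 kN, M_B = -70255/432 kN·m

R_A = 228101/2160 kN, M_A = 77033/432 kN·m, R_B = 203899/2160 kN, M_B = -70255/432 kN·m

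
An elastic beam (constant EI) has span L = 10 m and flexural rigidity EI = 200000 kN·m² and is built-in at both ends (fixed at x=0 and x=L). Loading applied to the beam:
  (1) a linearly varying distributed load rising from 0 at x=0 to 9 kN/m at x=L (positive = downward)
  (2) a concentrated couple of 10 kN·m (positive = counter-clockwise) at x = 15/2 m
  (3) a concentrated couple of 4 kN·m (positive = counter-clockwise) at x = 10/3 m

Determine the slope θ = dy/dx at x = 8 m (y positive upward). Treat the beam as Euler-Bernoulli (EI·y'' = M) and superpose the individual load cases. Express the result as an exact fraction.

Load 1 — triangular load w₀=9 kN/m (0→w₀ over full span):
  θ_1 = -w₀(2x(L-x)(L-2x)(x+2L)+x²(L-x)²)/(120LEI) = -9·(2·8·(10-8)·(10-2·8)·(8+2·10)+8²·(10-8)²)/(120·10·200000) = 3/15625 rad
Load 2 — applied couple M₀=10 kN·m at a=15/2 m (b=L-a=5/2):
  θ_2 = (R_Ax²/2 - M_Ax - M₀(x-a))/EI  [x>a] with R_A=9/8, M_A=25/8 = ((9/8)·8²/2 - (25/8)·8 - 10·(8-(15/2)))/200000 = 3/100000 rad
Load 3 — applied couple M₀=4 kN·m at a=10/3 m (b=L-a=20/3):
  θ_3 = (R_Ax²/2 - M_Ax - M₀(x-a))/EI  [x>a] with R_A=8/15, M_A=0 = ((8/15)·8²/2 - 0·8 - 4·(8-(10/3)))/200000 = -1/125000 rad
Superposition: θ = Σ θ_i = 107/500000 rad ≈ 0.000214 rad

θ(8) = 107/500000 rad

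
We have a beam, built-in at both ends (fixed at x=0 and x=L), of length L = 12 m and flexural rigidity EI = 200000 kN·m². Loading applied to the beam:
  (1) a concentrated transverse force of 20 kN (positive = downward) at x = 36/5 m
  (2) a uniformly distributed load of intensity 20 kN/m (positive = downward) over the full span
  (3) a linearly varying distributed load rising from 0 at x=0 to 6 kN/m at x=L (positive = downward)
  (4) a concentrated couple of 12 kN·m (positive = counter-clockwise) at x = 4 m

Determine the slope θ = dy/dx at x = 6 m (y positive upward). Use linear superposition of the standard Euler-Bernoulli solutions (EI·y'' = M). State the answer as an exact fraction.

Load 1 — point force P=20 kN at a=36/5 m (b=L-a=24/5):
  θ_1 = -Pb²x(2aL-(3a+b)x)/(2L³EI)  [x≤a] = -20·(24/5)²·6·(2·(36/5)·12-(3·(36/5)+(24/5))·6)/(2·12³·200000) = -9/156250 rad
Load 2 — uniform load w=20 kN/m over full span:
  θ_2 = -wx(L-x)(L-2x)/(12EI) = -20·6·(12-6)·(12-2·6)/(12·200000) = 0 rad
Load 3 — triangular load w₀=6 kN/m (0→w₀ over full span):
  θ_3 = -w₀(2x(L-x)(L-2x)(x+2L)+x²(L-x)²)/(120LEI) = -6·(2·6·(12-6)·(12-2·6)·(6+2·12)+6²·(12-6)²)/(120·12·200000) = -27/1000000 rad
Load 4 — applied couple M₀=12 kN·m at a=4 m (b=L-a=8):
  θ_4 = (R_Ax²/2 - M_Ax - M₀(x-a))/EI  [x>a] with R_A=4/3, M_A=0 = ((4/3)·6²/2 - 0·6 - 12·(6-4))/200000 = 0 rad
Superposition: θ = Σ θ_i = -423/5000000 rad ≈ -0.000085 rad

θ(6) = -423/5000000 rad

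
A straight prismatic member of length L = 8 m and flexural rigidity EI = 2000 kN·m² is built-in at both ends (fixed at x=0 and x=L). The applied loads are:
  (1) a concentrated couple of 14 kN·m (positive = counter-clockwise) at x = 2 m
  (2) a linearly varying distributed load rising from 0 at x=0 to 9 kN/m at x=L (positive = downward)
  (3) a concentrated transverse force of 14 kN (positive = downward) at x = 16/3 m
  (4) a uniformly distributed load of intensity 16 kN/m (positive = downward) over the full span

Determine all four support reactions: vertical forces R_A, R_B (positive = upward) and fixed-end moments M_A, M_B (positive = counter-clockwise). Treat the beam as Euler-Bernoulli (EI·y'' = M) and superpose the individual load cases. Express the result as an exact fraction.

Load 1 — applied couple M₀=14 kN·m at a=2 m (b=L-a=6):
  R_A = 6M₀ab/L³ = 6·14·2·6/8³ = 63/32 kN
  M_A = M₀b(2a-b)/L² = 14·6·(2·2-6)/8² = -21/8 kN·m
  R_B = -6M₀ab/L³ = -6·14·2·6/8³ = -63/32 kN
  M_B = M₀a(2b-a)/L² = 14·2·(2·6-2)/8² = 35/8 kN·m
Load 2 — triangular load w₀=9 kN/m (0→w₀ over full span):
  R_A = 3w₀L/20 = 3·9·8/20 = 54/5 kN
  M_A = w₀L²/30 = 9·8²/30 = 96/5 kN·m
  R_B = 7w₀L/20 = 7·9·8/20 = 126/5 kN
  M_B = -w₀L²/20 = -9·8²/20 = -144/5 kN·m
Load 3 — point force P=14 kN at a=16/3 m (b=L-a=8/3):
  R_A = Pb²(3a+b)/L³ = 14·(8/3)²·(3·(16/3)+(8/3))/8³ = 98/27 kN
  M_A = Pab²/L² = 14·(16/3)·(8/3)²/8² = 224/27 kN·m
  R_B = Pa²(a+3b)/L³ = 14·(16/3)²·((16/3)+3·(8/3))/8³ = 280/27 kN
  M_B = -Pa²b/L² = -14·(16/3)²·(8/3)/8² = -448/27 kN·m
Load 4 — uniform load w=16 kN/m over full span:
  R_A = wL/2 = 16·8/2 = 64 kN
  M_A = wL²/12 = 16·8²/12 = 256/3 kN·m
  R_B = wL/2 = 16·8/2 = 64 kN
  M_B = -wL²/12 = -16·8²/12 = -256/3 kN·m
Superposition: R_A = 347321/4320 kN, M_A = 119021/1080 kN·m, R_B = 421639/4320 kN, M_B = -136459/1080 kN·m

R_A = 347321/4320 kN, M_A = 119021/1080 kN·m, R_B = 421639/4320 kN, M_B = -136459/1080 kN·m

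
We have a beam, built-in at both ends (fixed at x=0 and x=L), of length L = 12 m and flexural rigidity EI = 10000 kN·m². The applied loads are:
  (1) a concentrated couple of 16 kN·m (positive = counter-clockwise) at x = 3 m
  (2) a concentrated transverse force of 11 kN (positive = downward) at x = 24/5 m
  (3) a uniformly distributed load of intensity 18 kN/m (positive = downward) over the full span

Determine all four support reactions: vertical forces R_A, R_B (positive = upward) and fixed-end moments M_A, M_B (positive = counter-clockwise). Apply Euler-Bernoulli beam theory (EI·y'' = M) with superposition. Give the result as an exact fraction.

Load 1 — applied couple M₀=16 kN·m at a=3 m (b=L-a=9):
  R_A = 6M₀ab/L³ = 6·16·3·9/12³ = 3/2 kN
  M_A = M₀b(2a-b)/L² = 16·9·(2·3-9)/12² = -3 kN·m
  R_B = -6M₀ab/L³ = -6·16·3·9/12³ = -3/2 kN
  M_B = M₀a(2b-a)/L² = 16·3·(2·9-3)/12² = 5 kN·m
Load 2 — point force P=11 kN at a=24/5 m (b=L-a=36/5):
  R_A = Pb²(3a+b)/L³ = 11·(36/5)²·(3·(24/5)+(36/5))/12³ = 891/125 kN
  M_A = Pab²/L² = 11·(24/5)·(36/5)²/12² = 2376/125 kN·m
  R_B = Pa²(a+3b)/L³ = 11·(24/5)²·((24/5)+3·(36/5))/12³ = 484/125 kN
  M_B = -Pa²b/L² = -11·(24/5)²·(36/5)/12² = -1584/125 kN·m
Load 3 — uniform load w=18 kN/m over full span:
  R_A = wL/2 = 18·12/2 = 108 kN
  M_A = wL²/12 = 18·12²/12 = 216 kN·m
  R_B = wL/2 = 18·12/2 = 108 kN
  M_B = -wL²/12 = -18·12²/12 = -216 kN·m
Superposition: R_A = 29157/250 kN, M_A = 29001/125 kN·m, R_B = 27593/250 kN, M_B = -27959/125 kN·m

R_A = 29157/250 kN, M_A = 29001/125 kN·m, R_B = 27593/250 kN, M_B = -27959/125 kN·m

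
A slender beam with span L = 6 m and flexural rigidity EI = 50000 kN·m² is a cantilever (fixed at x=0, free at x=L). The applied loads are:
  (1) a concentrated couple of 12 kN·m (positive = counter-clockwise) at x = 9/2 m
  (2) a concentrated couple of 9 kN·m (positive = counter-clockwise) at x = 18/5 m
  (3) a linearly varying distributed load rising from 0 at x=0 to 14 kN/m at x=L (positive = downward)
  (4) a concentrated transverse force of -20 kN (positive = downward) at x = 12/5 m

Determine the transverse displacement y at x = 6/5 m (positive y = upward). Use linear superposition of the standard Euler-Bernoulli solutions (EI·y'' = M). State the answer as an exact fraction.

y(6/5) = -507753/390625000 m

Load 1 — applied couple M₀=12 kN·m at a=9/2 m (b=L-a=3/2):
  y_1 = M₀x²/(2EI)  [x≤a] = 12·(6/5)²/(2·50000) = 27/156250 m
Load 2 — applied couple M₀=9 kN·m at a=18/5 m (b=L-a=12/5):
  y_2 = M₀x²/(2EI)  [x≤a] = 9·(6/5)²/(2·50000) = 81/625000 m
Load 3 — triangular load w₀=14 kN/m (0→w₀ over full span):
  y_3 = (w₀Lx³/12-w₀L²x²/6-w₀x⁵/(120L))/EI = (14·6·(6/5)³/12-14·6²·(6/5)²/6-14·(6/5)⁵/(120·6))/50000 = -425439/195312500 m
Load 4 — point force P=-20 kN at a=12/5 m (b=L-a=18/5):
  y_4 = -Px²(3a-x)/(6EI)  [x≤a] = -(-20)·(6/5)²·(3·(12/5)-(6/5))/(6·50000) = 9/15625 m
Superposition: y = Σ y_i = -507753/390625000 m ≈ -0.001300 m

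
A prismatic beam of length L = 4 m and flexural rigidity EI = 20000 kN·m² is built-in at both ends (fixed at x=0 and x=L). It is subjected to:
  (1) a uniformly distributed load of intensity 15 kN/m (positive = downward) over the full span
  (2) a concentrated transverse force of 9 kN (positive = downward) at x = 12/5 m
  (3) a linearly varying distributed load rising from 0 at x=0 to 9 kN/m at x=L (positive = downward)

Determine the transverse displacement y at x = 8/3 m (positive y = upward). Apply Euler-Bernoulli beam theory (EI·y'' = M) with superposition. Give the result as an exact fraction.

y(8/3) = -1343/2109375 m

Load 1 — uniform load w=15 kN/m over full span:
  y_1 = -wx²(L-x)²/(24EI) = -15·(8/3)²·(4-(8/3))²/(24·20000) = -4/10125 m
Load 2 — point force P=9 kN at a=12/5 m (b=L-a=8/5):
  y_2 = -Pa²(L-x)²(3bL-(3b+a)(L-x))/(6L³EI)  [x>a] = -9·(12/5)²·(4-(8/3))²·(3·(8/5)·4-(3·(8/5)+(12/5))·(4-(8/3)))/(6·4³·20000) = -9/78125 m
Load 3 — triangular load w₀=9 kN/m (0→w₀ over full span):
  y_3 = -w₀x²(L-x)²(x+2L)/(120LEI) = -9·(8/3)²·(4-(8/3))²·((8/3)+2·4)/(120·4·20000) = -32/253125 m
Superposition: y = Σ y_i = -1343/2109375 m ≈ -0.000637 m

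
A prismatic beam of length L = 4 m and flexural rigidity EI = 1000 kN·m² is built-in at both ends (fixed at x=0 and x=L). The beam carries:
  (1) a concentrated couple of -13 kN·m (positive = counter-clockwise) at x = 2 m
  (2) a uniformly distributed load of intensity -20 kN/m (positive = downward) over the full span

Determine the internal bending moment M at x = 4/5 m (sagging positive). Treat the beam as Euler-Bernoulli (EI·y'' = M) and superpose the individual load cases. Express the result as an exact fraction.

M(4/5) = 5/12 kN·m

Load 1 — applied couple M₀=-13 kN·m at a=2 m (b=L-a=2):
  M_1 = R_Ax - M_A  [x≤a] with R_A=-39/8, M_A=-13/4 = (-39/8)·(4/5) - (-13/4) = -13/20 kN·m
Load 2 — uniform load w=-20 kN/m over full span:
  M_2 = wLx/2 - wL²/12 - wx²/2 = (-20)·4·(4/5)/2 - (-20)·4²/12 - (-20)·(4/5)²/2 = 16/15 kN·m
Superposition: M = Σ M_i = 5/12 kN·m ≈ 0.416667 kN·m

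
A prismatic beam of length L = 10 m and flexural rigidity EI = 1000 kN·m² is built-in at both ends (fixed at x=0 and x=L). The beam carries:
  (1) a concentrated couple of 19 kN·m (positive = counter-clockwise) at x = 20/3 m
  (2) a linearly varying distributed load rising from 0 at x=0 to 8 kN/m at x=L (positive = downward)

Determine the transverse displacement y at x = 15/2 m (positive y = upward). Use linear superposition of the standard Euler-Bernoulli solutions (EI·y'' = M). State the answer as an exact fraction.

y(15/2) = -1637/23040 m

Load 1 — applied couple M₀=19 kN·m at a=20/3 m (b=L-a=10/3):
  y_1 = (R_Ax³/6 - M_Ax²/2 - M₀(x-a)²/2)/EI  [x>a] with R_A=38/15, M_A=19/3 = ((38/15)·(15/2)³/6 - (19/3)·(15/2)²/2 - 19·((15/2)-(20/3))²/2)/1000 = -19/2880 m
Load 2 — triangular load w₀=8 kN/m (0→w₀ over full span):
  y_2 = -w₀x²(L-x)²(x+2L)/(120LEI) = -8·(15/2)²·(10-(15/2))²·((15/2)+2·10)/(120·10·1000) = -33/512 m
Superposition: y = Σ y_i = -1637/23040 m ≈ -0.071050 m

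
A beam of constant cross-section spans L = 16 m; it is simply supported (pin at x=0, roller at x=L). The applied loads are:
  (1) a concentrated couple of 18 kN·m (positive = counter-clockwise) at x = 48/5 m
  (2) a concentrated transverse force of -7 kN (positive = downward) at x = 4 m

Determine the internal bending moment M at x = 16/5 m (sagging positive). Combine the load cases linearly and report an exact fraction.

M(16/5) = -66/5 kN·m

Load 1 — applied couple M₀=18 kN·m at a=48/5 m (b=L-a=32/5):
  M_1 = M₀x/L  [x≤a] = 18·(16/5)/16 = 18/5 kN·m
Load 2 — point force P=-7 kN at a=4 m (b=L-a=12):
  M_2 = Pbx/L  [x≤a] = (-7)·12·(16/5)/16 = -84/5 kN·m
Superposition: M = Σ M_i = -66/5 kN·m ≈ -13.200000 kN·m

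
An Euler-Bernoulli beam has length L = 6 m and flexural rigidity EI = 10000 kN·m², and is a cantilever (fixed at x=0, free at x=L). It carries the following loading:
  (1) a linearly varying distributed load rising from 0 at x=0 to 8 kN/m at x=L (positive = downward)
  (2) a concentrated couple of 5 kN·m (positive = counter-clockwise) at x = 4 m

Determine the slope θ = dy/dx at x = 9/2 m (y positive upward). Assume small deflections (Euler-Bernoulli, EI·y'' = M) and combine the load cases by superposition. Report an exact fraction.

θ(9/2) = -6137/320000 rad

Load 1 — triangular load w₀=8 kN/m (0→w₀ over full span):
  θ_1 = (w₀Lx²/4-w₀L²x/3-w₀x⁴/(24L))/EI = (8·6·(9/2)²/4-8·6²·(9/2)/3-8·(9/2)⁴/(24·6))/10000 = -6777/320000 rad
Load 2 — applied couple M₀=5 kN·m at a=4 m (b=L-a=2):
  θ_2 = M₀a/EI  [x>a] = 5·4/10000 = 1/500 rad
Superposition: θ = Σ θ_i = -6137/320000 rad ≈ -0.019178 rad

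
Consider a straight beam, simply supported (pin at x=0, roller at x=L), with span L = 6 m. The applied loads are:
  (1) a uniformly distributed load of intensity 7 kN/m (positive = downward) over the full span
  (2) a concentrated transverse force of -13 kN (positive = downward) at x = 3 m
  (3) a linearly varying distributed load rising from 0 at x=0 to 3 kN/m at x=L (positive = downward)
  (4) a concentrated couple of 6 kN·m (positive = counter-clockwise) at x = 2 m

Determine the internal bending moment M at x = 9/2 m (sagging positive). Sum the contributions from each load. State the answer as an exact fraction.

M(9/2) = 585/32 kN·m

Load 1 — uniform load w=7 kN/m over full span:
  M_1 = wx(L-x)/2 = 7·(9/2)·(6-(9/2))/2 = 189/8 kN·m
Load 2 — point force P=-13 kN at a=3 m (b=L-a=3):
  M_2 = Pa(L-x)/L  [x>a] = (-13)·3·(6-(9/2))/6 = -39/4 kN·m
Load 3 — triangular load w₀=3 kN/m (0→w₀ over full span):
  M_3 = w₀Lx/6 - w₀x³/(6L) = 3·6·(9/2)/6 - 3·(9/2)³/(6·6) = 189/32 kN·m
Load 4 — applied couple M₀=6 kN·m at a=2 m (b=L-a=4):
  M_4 = M₀x/L - M₀  [x>a] = 6·(9/2)/6 - 6 = -3/2 kN·m
Superposition: M = Σ M_i = 585/32 kN·m ≈ 18.281250 kN·m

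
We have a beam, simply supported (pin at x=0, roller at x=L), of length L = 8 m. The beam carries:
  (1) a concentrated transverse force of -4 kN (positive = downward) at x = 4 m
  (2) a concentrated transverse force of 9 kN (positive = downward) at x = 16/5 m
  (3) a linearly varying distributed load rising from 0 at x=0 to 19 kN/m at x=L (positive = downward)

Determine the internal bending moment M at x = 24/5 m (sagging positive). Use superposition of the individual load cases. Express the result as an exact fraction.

M(24/5) = 10368/125 kN·m

Load 1 — point force P=-4 kN at a=4 m (b=L-a=4):
  M_1 = Pa(L-x)/L  [x>a] = (-4)·4·(8-(24/5))/8 = -32/5 kN·m
Load 2 — point force P=9 kN at a=16/5 m (b=L-a=24/5):
  M_2 = Pa(L-x)/L  [x>a] = 9·(16/5)·(8-(24/5))/8 = 288/25 kN·m
Load 3 — triangular load w₀=19 kN/m (0→w₀ over full span):
  M_3 = w₀Lx/6 - w₀x³/(6L) = 19·8·(24/5)/6 - 19·(24/5)³/(6·8) = 9728/125 kN·m
Superposition: M = Σ M_i = 10368/125 kN·m ≈ 82.944000 kN·m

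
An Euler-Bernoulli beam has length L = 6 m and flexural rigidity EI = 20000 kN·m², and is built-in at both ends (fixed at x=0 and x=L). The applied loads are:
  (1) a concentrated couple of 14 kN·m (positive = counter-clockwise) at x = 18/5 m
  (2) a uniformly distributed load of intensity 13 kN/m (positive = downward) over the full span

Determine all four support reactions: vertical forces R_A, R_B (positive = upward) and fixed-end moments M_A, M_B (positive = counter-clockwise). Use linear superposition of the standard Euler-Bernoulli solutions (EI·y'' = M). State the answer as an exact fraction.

Load 1 — applied couple M₀=14 kN·m at a=18/5 m (b=L-a=12/5):
  R_A = 6M₀ab/L³ = 6·14·(18/5)·(12/5)/6³ = 84/25 kN
  M_A = M₀b(2a-b)/L² = 14·(12/5)·(2·(18/5)-(12/5))/6² = 112/25 kN·m
  R_B = -6M₀ab/L³ = -6·14·(18/5)·(12/5)/6³ = -84/25 kN
  M_B = M₀a(2b-a)/L² = 14·(18/5)·(2·(12/5)-(18/5))/6² = 42/25 kN·m
Load 2 — uniform load w=13 kN/m over full span:
  R_A = wL/2 = 13·6/2 = 39 kN
  M_A = wL²/12 = 13·6²/12 = 39 kN·m
  R_B = wL/2 = 13·6/2 = 39 kN
  M_B = -wL²/12 = -13·6²/12 = -39 kN·m
Superposition: R_A = 1059/25 kN, M_A = 1087/25 kN·m, R_B = 891/25 kN, M_B = -933/25 kN·m

R_A = 1059/25 kN, M_A = 1087/25 kN·m, R_B = 891/25 kN, M_B = -933/25 kN·m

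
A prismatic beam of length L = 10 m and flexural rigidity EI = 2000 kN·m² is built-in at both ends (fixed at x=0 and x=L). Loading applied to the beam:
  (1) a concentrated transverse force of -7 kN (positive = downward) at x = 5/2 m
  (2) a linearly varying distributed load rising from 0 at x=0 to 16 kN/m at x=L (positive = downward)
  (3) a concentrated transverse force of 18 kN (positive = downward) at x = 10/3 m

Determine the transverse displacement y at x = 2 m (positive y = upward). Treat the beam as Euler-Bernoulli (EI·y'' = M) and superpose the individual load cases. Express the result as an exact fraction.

Load 1 — point force P=-7 kN at a=5/2 m (b=L-a=15/2):
  y_1 = -Pb²x²(3aL-(3a+b)x)/(6L³EI)  [x≤a] = -(-7)·(15/2)²·2²·(3·(5/2)·10-(3·(5/2)+(15/2))·2)/(6·10³·2000) = 189/32000 m
Load 2 — triangular load w₀=16 kN/m (0→w₀ over full span):
  y_2 = -w₀x²(L-x)²(x+2L)/(120LEI) = -16·2²·(10-2)²·(2+2·10)/(120·10·2000) = -352/9375 m
Load 3 — point force P=18 kN at a=10/3 m (b=L-a=20/3):
  y_3 = -Pb²x²(3aL-(3a+b)x)/(6L³EI)  [x≤a] = -18·(20/3)²·2²·(3·(10/3)·10-(3·(10/3)+(20/3))·2)/(6·10³·2000) = -4/225 m
Superposition: y = Σ y_i = -355811/7200000 m ≈ -0.049418 m

y(2) = -355811/7200000 m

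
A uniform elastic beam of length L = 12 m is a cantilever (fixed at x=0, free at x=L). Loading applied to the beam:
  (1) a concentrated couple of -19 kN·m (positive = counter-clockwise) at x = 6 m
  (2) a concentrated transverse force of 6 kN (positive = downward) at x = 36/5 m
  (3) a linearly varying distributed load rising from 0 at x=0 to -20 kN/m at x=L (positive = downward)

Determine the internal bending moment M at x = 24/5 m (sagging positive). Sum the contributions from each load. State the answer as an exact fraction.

M(24/5) = 9533/25 kN·m

Load 1 — applied couple M₀=-19 kN·m at a=6 m (b=L-a=6):
  M_1 = M₀  [x≤a] = (-19) = -19 kN·m
Load 2 — point force P=6 kN at a=36/5 m (b=L-a=24/5):
  M_2 = -P(a-x)  [x≤a] = -6·((36/5)-(24/5)) = -72/5 kN·m
Load 3 — triangular load w₀=-20 kN/m (0→w₀ over full span):
  M_3 = w₀Lx/2 - w₀L²/3 - w₀x³/(6L) = (-20)·12·(24/5)/2 - (-20)·12²/3 - (-20)·(24/5)³/(6·12) = 10368/25 kN·m
Superposition: M = Σ M_i = 9533/25 kN·m ≈ 381.320000 kN·m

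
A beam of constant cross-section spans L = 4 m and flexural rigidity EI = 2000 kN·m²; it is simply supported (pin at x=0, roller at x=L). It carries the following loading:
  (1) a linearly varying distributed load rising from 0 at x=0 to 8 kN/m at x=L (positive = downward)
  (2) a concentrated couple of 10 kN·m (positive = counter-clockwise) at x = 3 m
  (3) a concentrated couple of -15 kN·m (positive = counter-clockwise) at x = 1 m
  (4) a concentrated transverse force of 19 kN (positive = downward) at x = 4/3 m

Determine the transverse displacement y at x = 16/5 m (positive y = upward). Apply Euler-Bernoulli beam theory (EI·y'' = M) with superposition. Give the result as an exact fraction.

y(16/5) = -75564151/5062500000 m

Load 1 — triangular load w₀=8 kN/m (0→w₀ over full span):
  y_1 = -w₀x(7L⁴-10L²x²+3x⁴)/(360LEI) = -8·(16/5)·(7·4⁴-10·4²·(16/5)²+3·(16/5)⁴)/(360·4·2000) = -8128/1953125 m
Load 2 — applied couple M₀=10 kN·m at a=3 m (b=L-a=1):
  y_2 = (M₀x³/(6L)-M₀(x-a)²/2+C₁x)/EI  [x>a] with C₁=M₀(3b²-L²)/(6L)=-65/12 = (10·(16/5)³/(6·4)-10·((16/5)-3)²/2+(-65/12)·(16/5))/2000 = -97/50000 m
Load 3 — applied couple M₀=-15 kN·m at a=1 m (b=L-a=3):
  y_3 = (M₀x³/(6L)-M₀(x-a)²/2+C₁x)/EI  [x>a] with C₁=M₀(3b²-L²)/(6L)=-55/8 = ((-15)·(16/5)³/(6·4)-(-15)·((16/5)-1)²/2+(-55/8)·(16/5))/2000 = -309/100000 m
Load 4 — point force P=19 kN at a=4/3 m (b=L-a=8/3):
  y_4 = -Pa(L-x)(2Lx-a²-x²)/(6LEI)  [x>a] = -19·(4/3)·(4-(16/5))·(2·4·(16/5)-(4/3)²-(16/5)²)/(6·4·2000) = -7258/1265625 m
Superposition: y = Σ y_i = -75564151/5062500000 m ≈ -0.014926 m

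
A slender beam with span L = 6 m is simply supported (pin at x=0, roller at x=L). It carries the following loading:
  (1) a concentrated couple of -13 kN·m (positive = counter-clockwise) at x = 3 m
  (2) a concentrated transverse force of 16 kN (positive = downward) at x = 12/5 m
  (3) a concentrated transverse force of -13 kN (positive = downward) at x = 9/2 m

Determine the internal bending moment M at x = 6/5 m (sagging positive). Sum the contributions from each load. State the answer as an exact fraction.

Load 1 — applied couple M₀=-13 kN·m at a=3 m (b=L-a=3):
  M_1 = M₀x/L  [x≤a] = (-13)·(6/5)/6 = -13/5 kN·m
Load 2 — point force P=16 kN at a=12/5 m (b=L-a=18/5):
  M_2 = Pbx/L  [x≤a] = 16·(18/5)·(6/5)/6 = 288/25 kN·m
Load 3 — point force P=-13 kN at a=9/2 m (b=L-a=3/2):
  M_3 = Pbx/L  [x≤a] = (-13)·(3/2)·(6/5)/6 = -39/10 kN·m
Superposition: M = Σ M_i = 251/50 kN·m ≈ 5.020000 kN·m

M(6/5) = 251/50 kN·m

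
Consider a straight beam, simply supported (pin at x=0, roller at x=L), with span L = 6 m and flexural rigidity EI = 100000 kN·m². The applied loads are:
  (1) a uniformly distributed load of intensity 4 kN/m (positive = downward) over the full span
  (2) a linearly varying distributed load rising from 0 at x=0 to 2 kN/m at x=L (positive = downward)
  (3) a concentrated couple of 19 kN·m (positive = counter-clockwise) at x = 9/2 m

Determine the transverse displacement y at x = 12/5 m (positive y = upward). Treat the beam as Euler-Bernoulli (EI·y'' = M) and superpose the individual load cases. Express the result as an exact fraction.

Load 1 — uniform load w=4 kN/m over full span:
  y_1 = -wx(L³-2Lx²+x³)/(24EI) = -4·(12/5)·(6³-2·6·(12/5)²+(12/5)³)/(24·100000) = -2511/3906250 m
Load 2 — triangular load w₀=2 kN/m (0→w₀ over full span):
  y_2 = -w₀x(7L⁴-10L²x²+3x⁴)/(360LEI) = -2·(12/5)·(7·6⁴-10·6²·(12/5)²+3·(12/5)⁴)/(360·6·100000) = -30807/195312500 m
Load 3 — applied couple M₀=19 kN·m at a=9/2 m (b=L-a=3/2):
  y_3 = (M₀x³/(6L)+C₁x)/EI  [x≤a] with C₁=M₀(3b²-L²)/(6L)=-247/16 = (19·(12/5)³/(6·6)+(-247/16)·(12/5))/100000 = -14877/50000000 m
Superposition: y = Σ y_i = -6863049/6250000000 m ≈ -0.001098 m

y(12/5) = -6863049/6250000000 m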